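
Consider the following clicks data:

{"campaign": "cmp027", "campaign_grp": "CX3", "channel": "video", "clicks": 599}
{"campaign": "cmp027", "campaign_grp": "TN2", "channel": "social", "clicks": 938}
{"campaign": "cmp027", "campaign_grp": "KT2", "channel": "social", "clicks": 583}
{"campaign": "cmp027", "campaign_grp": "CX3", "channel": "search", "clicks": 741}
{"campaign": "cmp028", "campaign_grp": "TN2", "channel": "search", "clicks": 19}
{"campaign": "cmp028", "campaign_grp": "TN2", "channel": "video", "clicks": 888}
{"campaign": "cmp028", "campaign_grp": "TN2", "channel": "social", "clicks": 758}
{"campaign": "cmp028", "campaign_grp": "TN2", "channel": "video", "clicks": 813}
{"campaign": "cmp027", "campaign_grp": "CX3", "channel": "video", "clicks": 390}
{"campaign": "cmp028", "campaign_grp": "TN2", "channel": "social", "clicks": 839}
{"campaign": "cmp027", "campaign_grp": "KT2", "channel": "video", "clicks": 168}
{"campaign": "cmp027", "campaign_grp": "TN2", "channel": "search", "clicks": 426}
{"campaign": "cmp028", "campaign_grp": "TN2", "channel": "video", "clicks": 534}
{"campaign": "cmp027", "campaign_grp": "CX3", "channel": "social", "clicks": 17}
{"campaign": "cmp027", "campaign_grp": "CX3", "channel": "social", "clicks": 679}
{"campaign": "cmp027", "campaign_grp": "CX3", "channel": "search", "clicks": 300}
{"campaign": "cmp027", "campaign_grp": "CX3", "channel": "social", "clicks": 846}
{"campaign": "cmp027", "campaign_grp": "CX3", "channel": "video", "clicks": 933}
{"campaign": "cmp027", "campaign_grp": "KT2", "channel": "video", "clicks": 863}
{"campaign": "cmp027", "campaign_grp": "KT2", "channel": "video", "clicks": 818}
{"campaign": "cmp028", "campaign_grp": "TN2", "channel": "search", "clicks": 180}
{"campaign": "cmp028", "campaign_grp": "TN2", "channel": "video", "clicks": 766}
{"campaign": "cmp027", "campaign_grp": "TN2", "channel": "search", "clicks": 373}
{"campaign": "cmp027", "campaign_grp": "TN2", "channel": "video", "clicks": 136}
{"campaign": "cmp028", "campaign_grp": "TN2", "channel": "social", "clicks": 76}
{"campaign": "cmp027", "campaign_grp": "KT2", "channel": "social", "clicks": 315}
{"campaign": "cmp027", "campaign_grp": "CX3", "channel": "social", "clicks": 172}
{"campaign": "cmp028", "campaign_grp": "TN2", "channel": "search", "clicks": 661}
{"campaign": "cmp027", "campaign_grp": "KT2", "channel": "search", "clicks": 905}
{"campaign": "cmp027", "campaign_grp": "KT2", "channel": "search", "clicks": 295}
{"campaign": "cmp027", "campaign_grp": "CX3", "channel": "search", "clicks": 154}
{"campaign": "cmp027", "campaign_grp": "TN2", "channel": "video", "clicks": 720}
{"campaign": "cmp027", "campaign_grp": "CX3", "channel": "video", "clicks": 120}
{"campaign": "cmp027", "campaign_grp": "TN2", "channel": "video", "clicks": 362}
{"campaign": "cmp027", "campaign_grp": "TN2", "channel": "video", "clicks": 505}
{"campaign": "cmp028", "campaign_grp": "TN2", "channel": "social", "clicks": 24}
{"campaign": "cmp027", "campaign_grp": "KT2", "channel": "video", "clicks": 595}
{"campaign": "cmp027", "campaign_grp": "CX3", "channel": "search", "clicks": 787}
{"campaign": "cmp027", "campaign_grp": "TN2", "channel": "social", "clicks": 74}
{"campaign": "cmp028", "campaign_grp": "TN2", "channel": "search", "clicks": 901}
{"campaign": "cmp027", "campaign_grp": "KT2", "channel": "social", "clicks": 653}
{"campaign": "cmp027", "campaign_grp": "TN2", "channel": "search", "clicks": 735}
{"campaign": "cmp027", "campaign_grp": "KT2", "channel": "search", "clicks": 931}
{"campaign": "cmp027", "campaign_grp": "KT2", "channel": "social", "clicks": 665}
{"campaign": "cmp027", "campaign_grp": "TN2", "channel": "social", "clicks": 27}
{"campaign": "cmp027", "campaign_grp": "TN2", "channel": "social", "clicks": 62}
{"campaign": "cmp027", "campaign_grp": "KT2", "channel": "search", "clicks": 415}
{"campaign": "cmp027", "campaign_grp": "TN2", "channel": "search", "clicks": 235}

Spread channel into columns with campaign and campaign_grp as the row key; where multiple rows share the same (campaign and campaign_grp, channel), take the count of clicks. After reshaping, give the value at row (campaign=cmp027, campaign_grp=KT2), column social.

Rows with campaign=cmp027, campaign_grp=KT2 and channel=social: clicks values are 583, 315, 653, 665.
4 rows match — count = 4.

4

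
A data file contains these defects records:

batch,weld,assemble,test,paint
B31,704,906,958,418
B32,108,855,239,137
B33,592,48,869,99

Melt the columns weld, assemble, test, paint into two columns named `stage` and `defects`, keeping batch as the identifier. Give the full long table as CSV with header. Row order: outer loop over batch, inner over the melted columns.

batch,stage,defects
B31,weld,704
B31,assemble,906
B31,test,958
B31,paint,418
B32,weld,108
B32,assemble,855
B32,test,239
B32,paint,137
B33,weld,592
B33,assemble,48
B33,test,869
B33,paint,99

Each (batch, column) pair becomes one row: 3 × 4 = 12 rows.
For example, (B31, weld) → defects=704.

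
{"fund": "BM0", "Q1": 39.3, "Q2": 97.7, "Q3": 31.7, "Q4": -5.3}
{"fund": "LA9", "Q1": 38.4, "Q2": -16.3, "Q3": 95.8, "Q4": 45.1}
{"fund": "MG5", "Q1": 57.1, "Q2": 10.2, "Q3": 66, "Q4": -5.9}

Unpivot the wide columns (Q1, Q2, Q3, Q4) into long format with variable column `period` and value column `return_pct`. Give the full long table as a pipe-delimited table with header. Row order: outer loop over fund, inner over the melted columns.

Each (fund, column) pair becomes one row: 3 × 4 = 12 rows.
For example, (BM0, Q1) → return_pct=39.3.

| fund | period | return_pct |
| BM0 | Q1 | 39.3 |
| BM0 | Q2 | 97.7 |
| BM0 | Q3 | 31.7 |
| BM0 | Q4 | -5.3 |
| LA9 | Q1 | 38.4 |
| LA9 | Q2 | -16.3 |
| LA9 | Q3 | 95.8 |
| LA9 | Q4 | 45.1 |
| MG5 | Q1 | 57.1 |
| MG5 | Q2 | 10.2 |
| MG5 | Q3 | 66 |
| MG5 | Q4 | -5.9 |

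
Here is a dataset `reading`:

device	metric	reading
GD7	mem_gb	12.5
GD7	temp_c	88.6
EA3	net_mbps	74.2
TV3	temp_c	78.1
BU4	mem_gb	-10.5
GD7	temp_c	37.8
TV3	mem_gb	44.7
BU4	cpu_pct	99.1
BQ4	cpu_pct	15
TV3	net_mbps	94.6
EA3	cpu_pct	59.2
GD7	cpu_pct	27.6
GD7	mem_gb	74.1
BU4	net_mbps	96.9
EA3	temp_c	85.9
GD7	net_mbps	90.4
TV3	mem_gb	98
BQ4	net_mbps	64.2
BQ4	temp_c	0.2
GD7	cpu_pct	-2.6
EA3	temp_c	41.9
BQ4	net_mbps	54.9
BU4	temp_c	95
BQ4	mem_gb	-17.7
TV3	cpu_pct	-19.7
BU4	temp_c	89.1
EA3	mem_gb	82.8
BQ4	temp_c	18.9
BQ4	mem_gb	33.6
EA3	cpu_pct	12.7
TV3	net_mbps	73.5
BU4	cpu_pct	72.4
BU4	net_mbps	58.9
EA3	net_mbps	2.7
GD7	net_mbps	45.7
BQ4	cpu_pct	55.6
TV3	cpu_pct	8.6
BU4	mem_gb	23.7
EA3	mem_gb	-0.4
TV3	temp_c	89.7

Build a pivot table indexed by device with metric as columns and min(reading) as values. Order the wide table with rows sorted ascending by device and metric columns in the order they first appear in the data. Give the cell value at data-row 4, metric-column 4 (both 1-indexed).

-2.6

With rows sorted ascending by device, row 4 is device=GD7. metric columns in first-appearance order: mem_gb, temp_c, net_mbps, cpu_pct; column 4 is cpu_pct.
Long rows with device=GD7, metric=cpu_pct: min(27.6, -2.6) = -2.6.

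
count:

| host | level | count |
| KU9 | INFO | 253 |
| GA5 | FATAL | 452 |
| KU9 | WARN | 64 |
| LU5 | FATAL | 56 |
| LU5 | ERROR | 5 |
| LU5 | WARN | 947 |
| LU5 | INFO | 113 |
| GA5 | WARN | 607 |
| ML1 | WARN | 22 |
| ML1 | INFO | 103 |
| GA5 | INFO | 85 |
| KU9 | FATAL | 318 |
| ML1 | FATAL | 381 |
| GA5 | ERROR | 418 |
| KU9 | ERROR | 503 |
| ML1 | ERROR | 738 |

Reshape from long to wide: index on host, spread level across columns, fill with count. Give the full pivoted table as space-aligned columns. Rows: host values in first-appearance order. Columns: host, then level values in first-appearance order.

Columns: host plus the 4 distinct level values (INFO, FATAL, WARN, ERROR).
For example, row KU9 column INFO takes count=253 from the long row (KU9, INFO).

host  INFO  FATAL  WARN  ERROR
KU9   253   318    64    503  
GA5   85    452    607   418  
LU5   113   56     947   5    
ML1   103   381    22    738  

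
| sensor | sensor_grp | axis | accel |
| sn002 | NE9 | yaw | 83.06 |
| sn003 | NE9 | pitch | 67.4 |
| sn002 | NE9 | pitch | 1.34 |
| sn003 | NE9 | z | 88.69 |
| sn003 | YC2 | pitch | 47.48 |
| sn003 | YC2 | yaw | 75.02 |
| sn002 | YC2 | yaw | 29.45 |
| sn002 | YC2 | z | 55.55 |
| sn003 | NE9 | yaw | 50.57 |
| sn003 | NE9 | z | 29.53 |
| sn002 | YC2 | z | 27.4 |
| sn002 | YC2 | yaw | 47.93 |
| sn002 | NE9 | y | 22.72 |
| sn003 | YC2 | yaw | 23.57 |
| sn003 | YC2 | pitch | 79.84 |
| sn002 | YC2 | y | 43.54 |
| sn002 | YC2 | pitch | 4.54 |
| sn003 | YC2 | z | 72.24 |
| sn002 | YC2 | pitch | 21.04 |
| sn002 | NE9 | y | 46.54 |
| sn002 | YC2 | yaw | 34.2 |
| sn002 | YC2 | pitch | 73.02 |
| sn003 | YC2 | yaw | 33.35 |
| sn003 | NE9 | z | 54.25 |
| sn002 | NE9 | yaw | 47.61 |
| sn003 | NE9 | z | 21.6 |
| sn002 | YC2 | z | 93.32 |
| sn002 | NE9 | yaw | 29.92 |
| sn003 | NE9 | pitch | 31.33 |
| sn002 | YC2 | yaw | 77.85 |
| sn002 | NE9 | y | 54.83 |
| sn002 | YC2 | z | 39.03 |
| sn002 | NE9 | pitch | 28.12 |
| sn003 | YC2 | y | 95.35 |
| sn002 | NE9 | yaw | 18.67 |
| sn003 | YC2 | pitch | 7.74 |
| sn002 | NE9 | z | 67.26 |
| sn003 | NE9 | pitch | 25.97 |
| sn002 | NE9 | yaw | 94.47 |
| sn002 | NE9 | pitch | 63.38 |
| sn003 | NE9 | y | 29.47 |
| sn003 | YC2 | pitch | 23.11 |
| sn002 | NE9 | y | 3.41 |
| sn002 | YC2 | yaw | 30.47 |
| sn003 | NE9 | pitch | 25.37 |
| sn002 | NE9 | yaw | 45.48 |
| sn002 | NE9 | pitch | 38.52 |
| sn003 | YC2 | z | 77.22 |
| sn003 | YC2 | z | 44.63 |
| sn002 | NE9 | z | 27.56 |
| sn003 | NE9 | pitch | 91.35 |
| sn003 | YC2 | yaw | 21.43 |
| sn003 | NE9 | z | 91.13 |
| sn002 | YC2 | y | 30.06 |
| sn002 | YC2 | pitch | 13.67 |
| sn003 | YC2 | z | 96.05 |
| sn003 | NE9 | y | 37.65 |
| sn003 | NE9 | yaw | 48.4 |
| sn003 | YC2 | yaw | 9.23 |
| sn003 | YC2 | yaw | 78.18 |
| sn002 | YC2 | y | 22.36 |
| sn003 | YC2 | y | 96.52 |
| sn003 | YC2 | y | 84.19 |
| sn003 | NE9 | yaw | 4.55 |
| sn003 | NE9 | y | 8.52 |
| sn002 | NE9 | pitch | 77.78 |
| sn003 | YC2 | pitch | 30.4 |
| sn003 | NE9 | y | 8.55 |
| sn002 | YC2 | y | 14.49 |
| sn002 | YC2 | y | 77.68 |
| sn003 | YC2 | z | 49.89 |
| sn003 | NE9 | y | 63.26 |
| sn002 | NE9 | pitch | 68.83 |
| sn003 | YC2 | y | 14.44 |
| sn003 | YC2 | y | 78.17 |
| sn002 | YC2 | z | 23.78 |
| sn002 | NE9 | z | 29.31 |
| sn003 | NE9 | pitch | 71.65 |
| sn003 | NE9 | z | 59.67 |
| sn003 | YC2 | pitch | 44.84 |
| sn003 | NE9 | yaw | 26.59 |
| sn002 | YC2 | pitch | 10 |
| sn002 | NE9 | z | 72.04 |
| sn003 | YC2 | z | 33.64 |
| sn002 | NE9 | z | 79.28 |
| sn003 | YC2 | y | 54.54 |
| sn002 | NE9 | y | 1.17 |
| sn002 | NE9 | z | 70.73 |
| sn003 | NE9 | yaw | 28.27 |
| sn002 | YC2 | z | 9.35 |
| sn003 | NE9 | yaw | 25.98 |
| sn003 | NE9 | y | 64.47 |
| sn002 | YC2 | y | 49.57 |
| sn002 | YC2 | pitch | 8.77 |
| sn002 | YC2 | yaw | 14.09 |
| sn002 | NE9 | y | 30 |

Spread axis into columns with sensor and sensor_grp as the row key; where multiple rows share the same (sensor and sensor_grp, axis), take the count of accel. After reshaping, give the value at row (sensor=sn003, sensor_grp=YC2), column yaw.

Rows with sensor=sn003, sensor_grp=YC2 and axis=yaw: accel values are 75.02, 23.57, 33.35, 21.43, 9.23, 78.18.
6 rows match — count = 6.

6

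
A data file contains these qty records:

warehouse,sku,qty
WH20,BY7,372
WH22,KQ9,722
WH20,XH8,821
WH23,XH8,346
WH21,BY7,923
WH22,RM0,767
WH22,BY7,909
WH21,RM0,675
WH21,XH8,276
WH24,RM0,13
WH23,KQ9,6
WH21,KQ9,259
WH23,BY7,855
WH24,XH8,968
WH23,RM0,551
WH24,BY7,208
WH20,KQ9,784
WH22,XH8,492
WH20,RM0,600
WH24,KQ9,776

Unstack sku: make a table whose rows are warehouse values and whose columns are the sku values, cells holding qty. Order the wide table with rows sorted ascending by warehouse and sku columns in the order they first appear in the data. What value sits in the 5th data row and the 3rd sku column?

With rows sorted ascending by warehouse, row 5 is warehouse=WH24. sku columns in first-appearance order: BY7, KQ9, XH8, RM0; column 3 is XH8.
Long rows with warehouse=WH24, sku=XH8: qty = 968.

968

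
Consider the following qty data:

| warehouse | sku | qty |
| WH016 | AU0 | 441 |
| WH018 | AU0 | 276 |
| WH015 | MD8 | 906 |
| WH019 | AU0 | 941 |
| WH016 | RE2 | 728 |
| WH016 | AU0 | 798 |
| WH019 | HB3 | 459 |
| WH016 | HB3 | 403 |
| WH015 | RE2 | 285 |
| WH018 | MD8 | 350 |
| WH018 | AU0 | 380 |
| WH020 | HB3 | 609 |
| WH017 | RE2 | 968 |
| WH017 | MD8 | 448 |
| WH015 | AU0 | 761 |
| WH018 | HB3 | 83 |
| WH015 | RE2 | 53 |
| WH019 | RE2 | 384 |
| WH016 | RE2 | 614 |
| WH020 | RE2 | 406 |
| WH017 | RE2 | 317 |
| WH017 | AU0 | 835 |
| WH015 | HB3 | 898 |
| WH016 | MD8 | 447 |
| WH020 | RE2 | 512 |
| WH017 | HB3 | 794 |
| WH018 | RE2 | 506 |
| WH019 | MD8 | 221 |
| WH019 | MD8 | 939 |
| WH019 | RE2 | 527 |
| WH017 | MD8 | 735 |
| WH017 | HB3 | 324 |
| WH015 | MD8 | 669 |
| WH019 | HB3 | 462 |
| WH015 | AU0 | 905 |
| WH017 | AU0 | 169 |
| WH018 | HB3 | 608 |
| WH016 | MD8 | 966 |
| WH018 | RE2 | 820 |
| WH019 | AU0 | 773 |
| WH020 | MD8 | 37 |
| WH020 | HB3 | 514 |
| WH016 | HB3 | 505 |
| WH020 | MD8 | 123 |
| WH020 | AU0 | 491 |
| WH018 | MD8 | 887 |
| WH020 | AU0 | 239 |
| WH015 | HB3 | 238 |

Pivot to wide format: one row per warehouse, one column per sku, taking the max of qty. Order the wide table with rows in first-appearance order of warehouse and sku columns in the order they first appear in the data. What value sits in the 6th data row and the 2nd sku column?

735

With rows in first-appearance order of warehouse, row 6 is warehouse=WH017. sku columns in first-appearance order: AU0, MD8, RE2, HB3; column 2 is MD8.
Long rows with warehouse=WH017, sku=MD8: max(448, 735) = 735.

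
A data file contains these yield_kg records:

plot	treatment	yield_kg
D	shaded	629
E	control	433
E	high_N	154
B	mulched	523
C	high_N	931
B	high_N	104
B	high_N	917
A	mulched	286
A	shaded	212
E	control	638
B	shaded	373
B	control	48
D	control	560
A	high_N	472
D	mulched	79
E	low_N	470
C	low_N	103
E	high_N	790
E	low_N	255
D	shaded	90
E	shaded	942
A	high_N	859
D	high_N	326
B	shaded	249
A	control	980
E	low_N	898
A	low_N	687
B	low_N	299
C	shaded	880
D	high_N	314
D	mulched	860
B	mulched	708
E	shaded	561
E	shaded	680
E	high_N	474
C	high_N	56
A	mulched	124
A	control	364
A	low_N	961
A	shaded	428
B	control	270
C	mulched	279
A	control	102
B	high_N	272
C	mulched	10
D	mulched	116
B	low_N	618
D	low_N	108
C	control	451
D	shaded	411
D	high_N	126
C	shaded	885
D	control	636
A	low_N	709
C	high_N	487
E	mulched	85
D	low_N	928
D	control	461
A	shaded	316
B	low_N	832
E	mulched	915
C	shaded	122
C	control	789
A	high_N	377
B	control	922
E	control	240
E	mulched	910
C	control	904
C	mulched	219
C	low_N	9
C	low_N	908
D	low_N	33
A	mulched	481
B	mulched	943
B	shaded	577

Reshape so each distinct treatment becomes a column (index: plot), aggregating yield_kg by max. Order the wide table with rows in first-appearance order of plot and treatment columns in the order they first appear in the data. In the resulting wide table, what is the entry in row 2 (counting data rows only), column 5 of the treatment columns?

With rows in first-appearance order of plot, row 2 is plot=E. treatment columns in first-appearance order: shaded, control, high_N, mulched, low_N; column 5 is low_N.
Long rows with plot=E, treatment=low_N: max(470, 255, 898) = 898.

898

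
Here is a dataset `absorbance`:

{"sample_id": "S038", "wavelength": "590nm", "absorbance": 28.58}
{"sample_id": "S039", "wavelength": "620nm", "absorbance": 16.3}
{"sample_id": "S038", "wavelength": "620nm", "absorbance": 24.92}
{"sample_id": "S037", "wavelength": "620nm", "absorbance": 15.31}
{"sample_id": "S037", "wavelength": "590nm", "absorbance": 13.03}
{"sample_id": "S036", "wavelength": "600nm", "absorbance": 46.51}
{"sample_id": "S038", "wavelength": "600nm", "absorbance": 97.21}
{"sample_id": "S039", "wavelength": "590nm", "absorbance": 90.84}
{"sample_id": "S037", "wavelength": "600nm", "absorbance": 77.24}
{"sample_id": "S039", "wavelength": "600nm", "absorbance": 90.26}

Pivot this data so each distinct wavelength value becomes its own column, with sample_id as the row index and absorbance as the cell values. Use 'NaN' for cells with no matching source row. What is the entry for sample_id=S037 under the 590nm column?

The long row with sample_id=S037, wavelength=590nm has absorbance=13.03.

13.03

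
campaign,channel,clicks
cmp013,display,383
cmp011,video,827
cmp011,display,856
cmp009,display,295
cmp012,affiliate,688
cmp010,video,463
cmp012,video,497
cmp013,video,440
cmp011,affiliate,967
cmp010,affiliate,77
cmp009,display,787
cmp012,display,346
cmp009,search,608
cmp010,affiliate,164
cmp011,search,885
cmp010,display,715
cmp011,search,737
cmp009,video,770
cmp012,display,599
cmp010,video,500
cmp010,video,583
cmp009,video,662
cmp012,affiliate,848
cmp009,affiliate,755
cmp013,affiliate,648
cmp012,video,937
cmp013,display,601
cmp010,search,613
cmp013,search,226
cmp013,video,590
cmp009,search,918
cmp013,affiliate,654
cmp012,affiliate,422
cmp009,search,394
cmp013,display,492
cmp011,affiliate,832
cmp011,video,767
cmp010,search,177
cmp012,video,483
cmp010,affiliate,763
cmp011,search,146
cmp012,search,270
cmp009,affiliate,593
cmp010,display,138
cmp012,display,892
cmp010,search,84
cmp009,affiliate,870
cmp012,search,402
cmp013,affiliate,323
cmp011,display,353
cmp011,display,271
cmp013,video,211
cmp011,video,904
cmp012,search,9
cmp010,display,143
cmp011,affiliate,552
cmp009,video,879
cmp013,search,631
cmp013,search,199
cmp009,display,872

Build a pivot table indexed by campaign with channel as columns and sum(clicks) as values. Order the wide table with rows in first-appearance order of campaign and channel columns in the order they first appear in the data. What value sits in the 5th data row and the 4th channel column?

With rows in first-appearance order of campaign, row 5 is campaign=cmp010. channel columns in first-appearance order: display, video, affiliate, search; column 4 is search.
Long rows with campaign=cmp010, channel=search: 613 + 177 + 84 = 874.

874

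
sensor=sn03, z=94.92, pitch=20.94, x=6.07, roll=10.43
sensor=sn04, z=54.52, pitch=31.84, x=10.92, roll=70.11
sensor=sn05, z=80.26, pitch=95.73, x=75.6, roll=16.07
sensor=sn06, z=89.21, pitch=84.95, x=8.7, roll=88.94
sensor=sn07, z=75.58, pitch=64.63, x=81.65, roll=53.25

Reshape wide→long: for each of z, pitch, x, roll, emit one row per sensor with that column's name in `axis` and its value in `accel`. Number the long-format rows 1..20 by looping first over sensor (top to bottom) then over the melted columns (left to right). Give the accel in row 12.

16.07

20 rows total (5 × 4). Row 12: index ⌊(12-1)/4⌋ = 2 into sensor → sn05; (12-1) mod 4 = 3 into the melted columns → roll.
So row 12 is (sn05, roll, 16.07); accel = 16.07.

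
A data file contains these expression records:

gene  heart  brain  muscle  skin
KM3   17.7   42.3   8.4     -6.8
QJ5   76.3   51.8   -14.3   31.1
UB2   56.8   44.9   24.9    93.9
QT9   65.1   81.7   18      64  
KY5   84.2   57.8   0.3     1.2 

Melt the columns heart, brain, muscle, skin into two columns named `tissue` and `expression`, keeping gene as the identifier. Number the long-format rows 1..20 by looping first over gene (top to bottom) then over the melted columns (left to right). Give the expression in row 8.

20 rows total (5 × 4). Row 8: index ⌊(8-1)/4⌋ = 1 into gene → QJ5; (8-1) mod 4 = 3 into the melted columns → skin.
So row 8 is (QJ5, skin, 31.1); expression = 31.1.

31.1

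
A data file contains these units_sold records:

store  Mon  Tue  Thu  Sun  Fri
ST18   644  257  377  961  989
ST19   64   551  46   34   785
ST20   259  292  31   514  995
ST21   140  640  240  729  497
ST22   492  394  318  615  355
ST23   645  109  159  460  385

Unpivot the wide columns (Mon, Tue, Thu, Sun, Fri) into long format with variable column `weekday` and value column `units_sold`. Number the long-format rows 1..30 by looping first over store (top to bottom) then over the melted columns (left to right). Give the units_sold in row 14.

514

30 rows total (6 × 5). Row 14: index ⌊(14-1)/5⌋ = 2 into store → ST20; (14-1) mod 5 = 3 into the melted columns → Sun.
So row 14 is (ST20, Sun, 514); units_sold = 514.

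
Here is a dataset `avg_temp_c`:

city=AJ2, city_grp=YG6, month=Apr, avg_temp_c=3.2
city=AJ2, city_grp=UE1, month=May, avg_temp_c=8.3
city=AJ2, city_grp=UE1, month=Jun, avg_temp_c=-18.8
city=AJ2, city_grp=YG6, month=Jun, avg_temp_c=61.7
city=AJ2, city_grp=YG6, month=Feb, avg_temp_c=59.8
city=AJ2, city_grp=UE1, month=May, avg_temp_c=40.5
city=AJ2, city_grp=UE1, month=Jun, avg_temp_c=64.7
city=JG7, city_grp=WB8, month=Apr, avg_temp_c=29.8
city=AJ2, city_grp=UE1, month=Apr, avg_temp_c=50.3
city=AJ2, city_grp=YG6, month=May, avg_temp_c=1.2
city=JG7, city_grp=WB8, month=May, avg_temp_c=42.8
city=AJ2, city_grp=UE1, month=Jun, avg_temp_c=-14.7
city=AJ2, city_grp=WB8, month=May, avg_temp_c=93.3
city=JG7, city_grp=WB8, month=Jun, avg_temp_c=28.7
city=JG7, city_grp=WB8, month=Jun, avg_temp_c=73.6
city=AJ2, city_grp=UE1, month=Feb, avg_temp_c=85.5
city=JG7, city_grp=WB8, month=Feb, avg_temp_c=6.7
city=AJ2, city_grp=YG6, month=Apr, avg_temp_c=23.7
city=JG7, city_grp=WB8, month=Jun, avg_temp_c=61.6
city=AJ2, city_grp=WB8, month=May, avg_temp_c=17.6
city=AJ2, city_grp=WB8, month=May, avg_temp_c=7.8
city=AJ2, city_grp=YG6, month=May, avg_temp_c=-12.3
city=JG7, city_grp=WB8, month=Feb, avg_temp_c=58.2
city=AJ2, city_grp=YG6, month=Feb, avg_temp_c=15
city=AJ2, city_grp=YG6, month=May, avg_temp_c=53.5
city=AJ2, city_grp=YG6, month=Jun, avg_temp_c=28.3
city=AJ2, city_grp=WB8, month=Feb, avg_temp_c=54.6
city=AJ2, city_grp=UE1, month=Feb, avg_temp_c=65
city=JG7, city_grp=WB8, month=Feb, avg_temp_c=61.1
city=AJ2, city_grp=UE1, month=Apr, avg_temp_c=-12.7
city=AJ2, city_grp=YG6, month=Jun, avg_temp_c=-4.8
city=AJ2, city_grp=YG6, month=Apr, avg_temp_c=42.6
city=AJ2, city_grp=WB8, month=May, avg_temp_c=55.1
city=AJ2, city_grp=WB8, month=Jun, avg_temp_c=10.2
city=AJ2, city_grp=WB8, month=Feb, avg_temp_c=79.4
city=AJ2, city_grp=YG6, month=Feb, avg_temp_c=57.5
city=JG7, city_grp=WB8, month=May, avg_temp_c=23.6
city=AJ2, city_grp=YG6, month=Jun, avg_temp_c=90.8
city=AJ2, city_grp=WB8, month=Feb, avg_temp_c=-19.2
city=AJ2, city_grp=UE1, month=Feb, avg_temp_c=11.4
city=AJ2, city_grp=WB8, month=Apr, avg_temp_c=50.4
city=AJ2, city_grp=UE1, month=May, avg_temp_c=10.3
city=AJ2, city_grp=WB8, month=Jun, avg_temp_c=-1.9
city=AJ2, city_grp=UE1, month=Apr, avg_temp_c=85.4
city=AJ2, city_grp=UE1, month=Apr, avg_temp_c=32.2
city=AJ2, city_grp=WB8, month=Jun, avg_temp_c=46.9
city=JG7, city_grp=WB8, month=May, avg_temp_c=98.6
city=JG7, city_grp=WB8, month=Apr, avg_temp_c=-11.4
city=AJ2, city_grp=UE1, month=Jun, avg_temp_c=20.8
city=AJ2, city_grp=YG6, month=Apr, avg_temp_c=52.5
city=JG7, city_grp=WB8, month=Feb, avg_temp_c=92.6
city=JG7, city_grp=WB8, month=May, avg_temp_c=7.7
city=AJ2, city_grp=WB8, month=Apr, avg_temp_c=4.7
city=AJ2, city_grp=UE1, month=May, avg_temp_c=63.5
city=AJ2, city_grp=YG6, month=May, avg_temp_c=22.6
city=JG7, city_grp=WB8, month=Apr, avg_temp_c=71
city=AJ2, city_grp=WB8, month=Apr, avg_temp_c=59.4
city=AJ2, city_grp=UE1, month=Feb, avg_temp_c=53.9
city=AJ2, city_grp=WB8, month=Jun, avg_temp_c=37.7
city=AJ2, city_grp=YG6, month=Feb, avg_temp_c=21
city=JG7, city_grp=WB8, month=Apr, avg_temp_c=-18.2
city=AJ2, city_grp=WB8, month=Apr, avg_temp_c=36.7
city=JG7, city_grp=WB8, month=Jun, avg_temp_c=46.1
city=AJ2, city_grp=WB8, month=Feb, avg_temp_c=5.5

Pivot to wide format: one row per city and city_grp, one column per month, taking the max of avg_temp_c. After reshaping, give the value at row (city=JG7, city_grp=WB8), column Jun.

Rows with city=JG7, city_grp=WB8 and month=Jun: avg_temp_c values are 28.7, 73.6, 61.6, 46.1.
max(28.7, 73.6, 61.6, 46.1) = 73.6.

73.6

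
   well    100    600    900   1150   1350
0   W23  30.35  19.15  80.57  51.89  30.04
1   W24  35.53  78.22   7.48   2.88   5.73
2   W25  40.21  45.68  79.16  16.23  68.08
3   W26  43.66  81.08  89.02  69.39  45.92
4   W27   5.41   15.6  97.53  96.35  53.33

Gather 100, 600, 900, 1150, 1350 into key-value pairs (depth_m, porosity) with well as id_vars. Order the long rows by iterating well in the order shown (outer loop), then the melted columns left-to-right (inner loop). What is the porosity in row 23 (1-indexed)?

97.53

25 rows total (5 × 5). Row 23: index ⌊(23-1)/5⌋ = 4 into well → W27; (23-1) mod 5 = 2 into the melted columns → 900.
So row 23 is (W27, 900, 97.53); porosity = 97.53.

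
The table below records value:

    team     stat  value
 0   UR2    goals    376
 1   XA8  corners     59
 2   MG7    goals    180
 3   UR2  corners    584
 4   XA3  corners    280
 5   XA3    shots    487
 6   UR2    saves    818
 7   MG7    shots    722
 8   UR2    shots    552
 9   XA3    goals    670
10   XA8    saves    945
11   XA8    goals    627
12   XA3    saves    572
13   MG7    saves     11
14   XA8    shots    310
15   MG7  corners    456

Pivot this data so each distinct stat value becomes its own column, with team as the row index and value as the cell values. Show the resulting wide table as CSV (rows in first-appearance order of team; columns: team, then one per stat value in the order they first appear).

Columns: team plus the 4 distinct stat values (goals, corners, shots, saves).
For example, row UR2 column goals takes value=376 from the long row (UR2, goals).

team,goals,corners,shots,saves
UR2,376,584,552,818
XA8,627,59,310,945
MG7,180,456,722,11
XA3,670,280,487,572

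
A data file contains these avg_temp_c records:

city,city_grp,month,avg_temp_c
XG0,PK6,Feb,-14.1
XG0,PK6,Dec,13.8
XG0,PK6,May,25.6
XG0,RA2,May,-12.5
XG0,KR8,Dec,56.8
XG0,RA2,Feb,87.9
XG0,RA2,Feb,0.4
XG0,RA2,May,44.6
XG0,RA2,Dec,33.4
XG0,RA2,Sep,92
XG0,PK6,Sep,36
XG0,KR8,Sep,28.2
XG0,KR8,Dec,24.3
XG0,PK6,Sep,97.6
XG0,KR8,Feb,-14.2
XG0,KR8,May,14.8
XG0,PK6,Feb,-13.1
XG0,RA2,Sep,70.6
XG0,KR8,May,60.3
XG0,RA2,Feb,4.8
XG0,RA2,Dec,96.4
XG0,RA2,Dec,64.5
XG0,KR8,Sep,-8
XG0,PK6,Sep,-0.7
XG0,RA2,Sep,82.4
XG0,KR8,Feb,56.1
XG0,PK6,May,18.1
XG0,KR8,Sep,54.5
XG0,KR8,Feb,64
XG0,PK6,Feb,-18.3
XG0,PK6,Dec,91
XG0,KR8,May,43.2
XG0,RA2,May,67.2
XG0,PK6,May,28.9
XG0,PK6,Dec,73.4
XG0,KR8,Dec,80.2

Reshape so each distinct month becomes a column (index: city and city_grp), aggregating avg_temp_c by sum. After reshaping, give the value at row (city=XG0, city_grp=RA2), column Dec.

Rows with city=XG0, city_grp=RA2 and month=Dec: avg_temp_c values are 33.4, 96.4, 64.5.
33.4 + 96.4 + 64.5 = 194.3.

194.3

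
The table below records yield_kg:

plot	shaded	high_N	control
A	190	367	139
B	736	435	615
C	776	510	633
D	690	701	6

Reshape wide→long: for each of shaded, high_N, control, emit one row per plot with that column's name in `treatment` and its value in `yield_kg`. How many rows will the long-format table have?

4 plot values × 3 melted columns = 12 rows.

12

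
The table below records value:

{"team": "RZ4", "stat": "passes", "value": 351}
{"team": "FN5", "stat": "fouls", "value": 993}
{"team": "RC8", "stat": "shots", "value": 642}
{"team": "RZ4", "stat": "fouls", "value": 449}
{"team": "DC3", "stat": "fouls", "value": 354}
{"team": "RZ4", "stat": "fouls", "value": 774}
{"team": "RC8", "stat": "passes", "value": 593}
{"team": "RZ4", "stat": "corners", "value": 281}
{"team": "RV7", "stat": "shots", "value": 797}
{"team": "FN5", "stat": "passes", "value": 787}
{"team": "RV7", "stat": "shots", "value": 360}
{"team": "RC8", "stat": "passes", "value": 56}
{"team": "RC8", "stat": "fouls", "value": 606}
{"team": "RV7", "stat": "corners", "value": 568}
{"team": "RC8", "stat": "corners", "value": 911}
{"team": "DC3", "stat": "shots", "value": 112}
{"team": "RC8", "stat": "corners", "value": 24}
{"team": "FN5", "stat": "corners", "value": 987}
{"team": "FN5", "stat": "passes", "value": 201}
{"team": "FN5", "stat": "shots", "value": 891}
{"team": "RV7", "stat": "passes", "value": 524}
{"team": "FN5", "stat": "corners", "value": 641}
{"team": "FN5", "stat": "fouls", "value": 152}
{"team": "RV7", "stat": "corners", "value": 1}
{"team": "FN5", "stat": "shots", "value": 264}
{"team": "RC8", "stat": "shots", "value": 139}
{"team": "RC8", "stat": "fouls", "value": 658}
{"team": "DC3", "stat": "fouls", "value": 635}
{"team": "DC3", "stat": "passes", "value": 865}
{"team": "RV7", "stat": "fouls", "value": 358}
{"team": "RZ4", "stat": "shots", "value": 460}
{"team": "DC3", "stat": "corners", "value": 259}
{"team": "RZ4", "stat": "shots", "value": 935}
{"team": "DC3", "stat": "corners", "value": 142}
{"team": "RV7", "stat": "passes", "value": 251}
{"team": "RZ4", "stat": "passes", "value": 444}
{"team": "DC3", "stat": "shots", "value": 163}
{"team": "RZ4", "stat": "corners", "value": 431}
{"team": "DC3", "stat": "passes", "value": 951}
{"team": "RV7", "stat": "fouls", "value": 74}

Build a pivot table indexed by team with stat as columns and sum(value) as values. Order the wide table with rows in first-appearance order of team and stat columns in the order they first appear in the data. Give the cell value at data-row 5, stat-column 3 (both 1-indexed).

1157

With rows in first-appearance order of team, row 5 is team=RV7. stat columns in first-appearance order: passes, fouls, shots, corners; column 3 is shots.
Long rows with team=RV7, stat=shots: 797 + 360 = 1157.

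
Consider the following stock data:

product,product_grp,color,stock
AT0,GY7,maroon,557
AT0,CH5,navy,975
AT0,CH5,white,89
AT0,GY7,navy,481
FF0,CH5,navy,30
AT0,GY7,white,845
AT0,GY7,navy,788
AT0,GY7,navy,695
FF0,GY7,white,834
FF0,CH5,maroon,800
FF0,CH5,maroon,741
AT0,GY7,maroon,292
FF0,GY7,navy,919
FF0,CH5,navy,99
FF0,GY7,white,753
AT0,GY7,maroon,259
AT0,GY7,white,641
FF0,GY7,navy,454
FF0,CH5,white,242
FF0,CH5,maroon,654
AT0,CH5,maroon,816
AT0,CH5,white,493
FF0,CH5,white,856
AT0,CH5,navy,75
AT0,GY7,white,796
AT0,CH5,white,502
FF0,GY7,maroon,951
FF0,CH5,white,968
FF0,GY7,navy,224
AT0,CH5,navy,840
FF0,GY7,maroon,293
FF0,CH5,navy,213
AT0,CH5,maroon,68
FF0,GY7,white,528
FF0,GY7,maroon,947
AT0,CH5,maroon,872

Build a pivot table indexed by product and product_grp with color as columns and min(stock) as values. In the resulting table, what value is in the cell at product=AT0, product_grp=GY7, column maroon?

259

Rows with product=AT0, product_grp=GY7 and color=maroon: stock values are 557, 292, 259.
min(557, 292, 259) = 259.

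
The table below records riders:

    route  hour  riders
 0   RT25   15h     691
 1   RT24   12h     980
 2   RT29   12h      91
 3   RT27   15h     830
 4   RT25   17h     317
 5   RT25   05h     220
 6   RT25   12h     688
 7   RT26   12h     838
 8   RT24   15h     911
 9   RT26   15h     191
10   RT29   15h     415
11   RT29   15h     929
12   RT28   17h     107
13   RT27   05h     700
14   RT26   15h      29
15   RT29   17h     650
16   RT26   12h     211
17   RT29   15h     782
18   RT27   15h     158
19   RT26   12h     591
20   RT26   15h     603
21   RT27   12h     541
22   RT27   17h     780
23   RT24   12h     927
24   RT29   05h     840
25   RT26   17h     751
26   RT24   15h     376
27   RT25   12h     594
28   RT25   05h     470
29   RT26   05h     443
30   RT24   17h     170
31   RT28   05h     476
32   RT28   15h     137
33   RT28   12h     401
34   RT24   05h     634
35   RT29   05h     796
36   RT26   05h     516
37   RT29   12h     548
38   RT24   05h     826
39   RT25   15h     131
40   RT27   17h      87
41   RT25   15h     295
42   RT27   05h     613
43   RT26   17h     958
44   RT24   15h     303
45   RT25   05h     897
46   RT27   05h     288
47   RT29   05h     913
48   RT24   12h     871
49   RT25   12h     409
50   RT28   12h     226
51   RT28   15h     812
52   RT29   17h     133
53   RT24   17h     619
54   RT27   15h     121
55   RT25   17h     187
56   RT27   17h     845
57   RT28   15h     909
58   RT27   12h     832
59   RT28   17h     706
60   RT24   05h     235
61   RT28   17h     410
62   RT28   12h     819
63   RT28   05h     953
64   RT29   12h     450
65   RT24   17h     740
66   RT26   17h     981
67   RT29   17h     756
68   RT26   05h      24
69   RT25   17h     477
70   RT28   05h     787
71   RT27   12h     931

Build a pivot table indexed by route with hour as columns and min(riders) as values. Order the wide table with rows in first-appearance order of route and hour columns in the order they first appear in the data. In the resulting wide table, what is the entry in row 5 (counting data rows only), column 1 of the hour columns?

29

With rows in first-appearance order of route, row 5 is route=RT26. hour columns in first-appearance order: 15h, 12h, 17h, 05h; column 1 is 15h.
Long rows with route=RT26, hour=15h: min(191, 29, 603) = 29.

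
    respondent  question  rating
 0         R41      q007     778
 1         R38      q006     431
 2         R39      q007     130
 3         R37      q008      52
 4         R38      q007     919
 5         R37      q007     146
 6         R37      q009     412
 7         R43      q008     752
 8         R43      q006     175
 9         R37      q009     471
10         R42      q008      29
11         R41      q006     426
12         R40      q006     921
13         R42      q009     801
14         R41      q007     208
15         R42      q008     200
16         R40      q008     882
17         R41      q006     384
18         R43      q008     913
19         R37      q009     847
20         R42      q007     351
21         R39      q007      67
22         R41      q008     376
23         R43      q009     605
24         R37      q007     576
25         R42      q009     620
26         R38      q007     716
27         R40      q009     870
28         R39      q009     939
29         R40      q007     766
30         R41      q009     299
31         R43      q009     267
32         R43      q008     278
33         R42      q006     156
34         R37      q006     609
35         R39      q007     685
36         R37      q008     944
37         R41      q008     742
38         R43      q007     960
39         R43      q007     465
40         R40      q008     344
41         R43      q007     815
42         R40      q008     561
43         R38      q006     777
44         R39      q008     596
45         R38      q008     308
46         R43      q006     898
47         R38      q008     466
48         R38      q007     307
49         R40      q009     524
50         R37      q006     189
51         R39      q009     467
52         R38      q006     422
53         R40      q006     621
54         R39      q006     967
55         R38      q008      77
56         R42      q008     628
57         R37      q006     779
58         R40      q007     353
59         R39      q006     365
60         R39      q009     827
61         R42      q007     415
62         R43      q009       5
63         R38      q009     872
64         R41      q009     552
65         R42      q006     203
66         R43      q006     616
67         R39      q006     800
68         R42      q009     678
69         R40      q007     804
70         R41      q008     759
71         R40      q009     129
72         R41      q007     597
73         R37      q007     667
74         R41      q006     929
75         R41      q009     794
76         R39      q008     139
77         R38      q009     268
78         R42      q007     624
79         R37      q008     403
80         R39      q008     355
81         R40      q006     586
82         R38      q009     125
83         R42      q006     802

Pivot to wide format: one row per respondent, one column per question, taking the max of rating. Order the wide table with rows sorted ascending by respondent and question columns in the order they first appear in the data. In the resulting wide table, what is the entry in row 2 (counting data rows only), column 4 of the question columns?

With rows sorted ascending by respondent, row 2 is respondent=R38. question columns in first-appearance order: q007, q006, q008, q009; column 4 is q009.
Long rows with respondent=R38, question=q009: max(872, 268, 125) = 872.

872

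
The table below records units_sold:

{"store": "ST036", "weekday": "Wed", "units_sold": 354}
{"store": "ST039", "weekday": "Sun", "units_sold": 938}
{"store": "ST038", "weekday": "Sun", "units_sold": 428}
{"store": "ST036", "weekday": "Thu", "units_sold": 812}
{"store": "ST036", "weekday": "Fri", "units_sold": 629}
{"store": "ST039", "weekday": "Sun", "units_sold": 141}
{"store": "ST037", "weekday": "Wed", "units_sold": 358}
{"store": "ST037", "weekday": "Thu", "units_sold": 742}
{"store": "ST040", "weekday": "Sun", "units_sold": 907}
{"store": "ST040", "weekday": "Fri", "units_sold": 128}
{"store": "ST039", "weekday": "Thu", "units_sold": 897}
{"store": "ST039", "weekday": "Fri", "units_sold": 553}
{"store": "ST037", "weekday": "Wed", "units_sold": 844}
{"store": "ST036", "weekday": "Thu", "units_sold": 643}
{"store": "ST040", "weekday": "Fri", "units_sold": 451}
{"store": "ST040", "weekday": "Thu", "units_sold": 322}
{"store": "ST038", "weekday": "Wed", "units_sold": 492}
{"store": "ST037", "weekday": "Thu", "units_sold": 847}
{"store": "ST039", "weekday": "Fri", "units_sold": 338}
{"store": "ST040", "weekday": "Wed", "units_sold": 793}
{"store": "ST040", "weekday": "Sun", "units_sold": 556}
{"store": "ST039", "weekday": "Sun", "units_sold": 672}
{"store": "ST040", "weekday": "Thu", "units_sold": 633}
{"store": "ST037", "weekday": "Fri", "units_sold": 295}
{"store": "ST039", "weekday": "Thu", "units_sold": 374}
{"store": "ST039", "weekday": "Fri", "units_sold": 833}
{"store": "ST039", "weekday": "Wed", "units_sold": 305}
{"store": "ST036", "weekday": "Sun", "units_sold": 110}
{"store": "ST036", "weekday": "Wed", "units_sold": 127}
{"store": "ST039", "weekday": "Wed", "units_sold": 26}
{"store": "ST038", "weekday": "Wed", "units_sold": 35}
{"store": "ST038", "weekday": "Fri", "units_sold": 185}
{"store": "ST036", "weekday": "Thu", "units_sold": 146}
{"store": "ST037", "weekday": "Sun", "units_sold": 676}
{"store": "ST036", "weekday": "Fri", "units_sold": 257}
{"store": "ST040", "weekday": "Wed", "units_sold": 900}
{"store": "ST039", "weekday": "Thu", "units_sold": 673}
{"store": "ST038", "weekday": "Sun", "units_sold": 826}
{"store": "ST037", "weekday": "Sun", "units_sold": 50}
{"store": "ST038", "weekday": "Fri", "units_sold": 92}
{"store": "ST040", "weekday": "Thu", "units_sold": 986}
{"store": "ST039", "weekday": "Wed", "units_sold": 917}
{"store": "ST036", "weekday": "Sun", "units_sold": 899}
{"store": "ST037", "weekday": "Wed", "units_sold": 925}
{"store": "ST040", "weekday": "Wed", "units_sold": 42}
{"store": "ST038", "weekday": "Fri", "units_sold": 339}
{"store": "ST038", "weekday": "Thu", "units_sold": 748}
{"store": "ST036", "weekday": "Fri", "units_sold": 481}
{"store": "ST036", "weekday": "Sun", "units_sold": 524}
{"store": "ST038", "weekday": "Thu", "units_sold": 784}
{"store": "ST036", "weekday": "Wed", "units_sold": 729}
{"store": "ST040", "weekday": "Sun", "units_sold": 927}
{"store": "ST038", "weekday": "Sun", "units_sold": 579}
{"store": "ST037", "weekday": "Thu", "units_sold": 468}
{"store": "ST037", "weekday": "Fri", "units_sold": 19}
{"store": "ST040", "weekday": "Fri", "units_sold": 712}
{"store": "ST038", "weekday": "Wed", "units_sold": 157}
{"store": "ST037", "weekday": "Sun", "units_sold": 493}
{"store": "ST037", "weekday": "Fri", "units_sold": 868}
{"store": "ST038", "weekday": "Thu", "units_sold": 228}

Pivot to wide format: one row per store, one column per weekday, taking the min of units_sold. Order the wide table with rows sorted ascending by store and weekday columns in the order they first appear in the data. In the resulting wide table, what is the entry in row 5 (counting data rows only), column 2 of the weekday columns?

With rows sorted ascending by store, row 5 is store=ST040. weekday columns in first-appearance order: Wed, Sun, Thu, Fri; column 2 is Sun.
Long rows with store=ST040, weekday=Sun: min(907, 556, 927) = 556.

556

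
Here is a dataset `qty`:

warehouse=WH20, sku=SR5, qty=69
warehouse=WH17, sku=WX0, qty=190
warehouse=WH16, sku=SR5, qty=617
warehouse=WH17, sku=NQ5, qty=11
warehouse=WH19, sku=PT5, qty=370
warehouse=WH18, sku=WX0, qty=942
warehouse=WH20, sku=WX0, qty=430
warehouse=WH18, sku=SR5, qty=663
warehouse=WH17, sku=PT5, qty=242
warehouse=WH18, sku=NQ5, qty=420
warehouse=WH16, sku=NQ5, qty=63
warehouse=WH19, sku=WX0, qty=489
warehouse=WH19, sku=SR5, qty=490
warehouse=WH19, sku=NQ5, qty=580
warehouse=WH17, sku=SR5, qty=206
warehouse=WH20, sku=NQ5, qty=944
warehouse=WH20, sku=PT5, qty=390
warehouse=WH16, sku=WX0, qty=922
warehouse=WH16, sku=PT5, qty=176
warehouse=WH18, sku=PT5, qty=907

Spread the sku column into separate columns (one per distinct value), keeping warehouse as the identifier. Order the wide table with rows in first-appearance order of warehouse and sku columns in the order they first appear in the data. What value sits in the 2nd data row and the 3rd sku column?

With rows in first-appearance order of warehouse, row 2 is warehouse=WH17. sku columns in first-appearance order: SR5, WX0, NQ5, PT5; column 3 is NQ5.
Long rows with warehouse=WH17, sku=NQ5: qty = 11.

11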